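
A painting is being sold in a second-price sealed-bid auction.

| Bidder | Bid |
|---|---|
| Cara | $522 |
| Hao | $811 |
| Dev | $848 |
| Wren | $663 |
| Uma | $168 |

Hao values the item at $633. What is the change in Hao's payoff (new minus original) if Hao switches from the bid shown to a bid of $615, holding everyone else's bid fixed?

$0

The highest bid among the other bidders is $848; Hao's bid doesn't change that.
Original bid $811: Hao is not highest (top rival bid is $848); payoff $0.
Alternative bid $615: Hao is not highest (top rival bid is $848); payoff $0.
Change in payoff = $0 − ($0) = $0.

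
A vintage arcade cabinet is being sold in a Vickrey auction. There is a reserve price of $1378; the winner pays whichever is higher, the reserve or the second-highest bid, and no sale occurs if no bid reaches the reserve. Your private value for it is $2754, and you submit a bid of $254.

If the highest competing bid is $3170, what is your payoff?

$0

Your bid $254 is below the highest competing bid $3170, so you lose. Payoff $0.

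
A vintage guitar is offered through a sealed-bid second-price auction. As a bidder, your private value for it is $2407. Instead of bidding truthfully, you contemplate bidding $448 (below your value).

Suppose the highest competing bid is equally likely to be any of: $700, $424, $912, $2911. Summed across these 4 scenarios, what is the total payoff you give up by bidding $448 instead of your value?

$3202

The deviation costs you only when the competing bid falls strictly between $448 and $2407; elsewhere both bids give the same outcome.
$700: truthful payoff $1707, deviation payoff $0 → loss $1707.
$424: outcomes coincide → loss $0.
$912: truthful payoff $1495, deviation payoff $0 → loss $1495.
$2911: outcomes coincide → loss $0.
Total loss = $1707 + $1495 = $3202.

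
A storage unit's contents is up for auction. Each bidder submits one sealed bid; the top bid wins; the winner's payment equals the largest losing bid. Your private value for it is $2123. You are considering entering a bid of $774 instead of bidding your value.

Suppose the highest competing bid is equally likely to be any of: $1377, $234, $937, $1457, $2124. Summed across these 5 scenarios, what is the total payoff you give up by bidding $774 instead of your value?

The deviation costs you only when the competing bid falls strictly between $774 and $2123; elsewhere both bids give the same outcome.
$1377: truthful payoff $746, deviation payoff $0 → loss $746.
$234: outcomes coincide → loss $0.
$937: truthful payoff $1186, deviation payoff $0 → loss $1186.
$1457: truthful payoff $666, deviation payoff $0 → loss $666.
$2124: outcomes coincide → loss $0.
Total loss = $746 + $1186 + $666 = $2598.

$2598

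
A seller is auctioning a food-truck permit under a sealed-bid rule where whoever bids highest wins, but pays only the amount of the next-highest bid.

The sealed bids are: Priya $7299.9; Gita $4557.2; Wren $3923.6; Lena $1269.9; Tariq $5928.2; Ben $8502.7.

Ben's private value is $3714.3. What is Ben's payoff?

−$3585.6

Highest bid: Ben at $8502.7, so Ben wins.
Second-highest bid: Priya at $7299.9 — that is the price the winner pays.
Ben's payoff = value − price = $3714.3 − $7299.9 = −$3585.6.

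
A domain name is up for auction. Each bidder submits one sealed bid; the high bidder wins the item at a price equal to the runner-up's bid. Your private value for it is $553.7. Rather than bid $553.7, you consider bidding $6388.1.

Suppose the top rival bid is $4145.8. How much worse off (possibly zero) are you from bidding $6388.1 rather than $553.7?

$3592.1

Bidding your value $553.7: you lose (since $553.7 < $4145.8). Payoff $0.
Bidding $6388.1: you win and pay $4145.8. Payoff $553.7 − $4145.8 = −$3592.1.
The competing bid $4145.8 lies between your value and your inflated bid, so overbidding wins an item priced above your value.
Loss from deviating = $0 − (−$3592.1) = $3592.1.
Truthful bidding weakly dominates here: raising your bid can only win items priced above your value, and lowering it can only forfeit items priced below.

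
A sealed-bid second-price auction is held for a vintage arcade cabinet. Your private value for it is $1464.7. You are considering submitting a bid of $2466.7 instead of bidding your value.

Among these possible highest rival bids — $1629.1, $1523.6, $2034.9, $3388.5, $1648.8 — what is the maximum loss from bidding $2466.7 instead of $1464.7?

$570.2

$1629.1: truthful gives $0, deviation gives −$164.4 → loss $164.4.
$1523.6: truthful gives $0, deviation gives −$58.9 → loss $58.9.
$2034.9: truthful gives $0, deviation gives −$570.2 → loss $570.2.
$3388.5: same outcome either way → loss $0.
$1648.8: truthful gives $0, deviation gives −$184.1 → loss $184.1.
Maximum loss: $570.2.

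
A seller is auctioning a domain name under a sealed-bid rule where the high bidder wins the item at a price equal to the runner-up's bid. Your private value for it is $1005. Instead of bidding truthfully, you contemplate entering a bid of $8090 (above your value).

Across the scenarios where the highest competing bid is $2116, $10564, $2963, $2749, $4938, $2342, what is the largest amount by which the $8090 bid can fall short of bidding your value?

$3933

$2116: truthful gives $0, deviation gives −$1111 → loss $1111.
$10564: same outcome either way → loss $0.
$2963: truthful gives $0, deviation gives −$1958 → loss $1958.
$2749: truthful gives $0, deviation gives −$1744 → loss $1744.
$4938: truthful gives $0, deviation gives −$3933 → loss $3933.
$2342: truthful gives $0, deviation gives −$1337 → loss $1337.
Maximum loss: $3933.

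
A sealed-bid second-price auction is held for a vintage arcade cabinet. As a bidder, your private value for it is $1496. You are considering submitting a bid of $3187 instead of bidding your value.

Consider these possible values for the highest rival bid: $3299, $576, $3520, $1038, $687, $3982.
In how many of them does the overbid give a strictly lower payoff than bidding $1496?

0

The deviation hurts exactly when the highest competing bid lies strictly between $1496 and $3187 — overbidding then wins at a price above your value.
$3299: above both → same outcome either way.
$576: below both → same outcome either way.
$3520: above both → same outcome either way.
$1038: below both → same outcome either way.
$687: below both → same outcome either way.
$3982: above both → same outcome either way.
Count: 0.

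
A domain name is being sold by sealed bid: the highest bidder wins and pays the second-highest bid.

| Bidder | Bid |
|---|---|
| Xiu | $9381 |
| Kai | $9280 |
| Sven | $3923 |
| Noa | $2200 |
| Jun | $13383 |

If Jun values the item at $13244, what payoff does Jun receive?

$3863

Highest bid: Jun at $13383, so Jun wins.
Second-highest bid: Xiu at $9381 — that is the price the winner pays.
Jun's payoff = value − price = $13244 − $9381 = $3863.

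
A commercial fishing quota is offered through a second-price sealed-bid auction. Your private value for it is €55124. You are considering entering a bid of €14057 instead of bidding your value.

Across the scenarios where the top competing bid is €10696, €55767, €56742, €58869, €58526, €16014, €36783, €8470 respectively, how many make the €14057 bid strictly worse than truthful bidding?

2

The deviation hurts exactly when the highest competing bid lies strictly between €14057 and €55124 — underbidding then forfeits a profitable win.
€10696: below both → same outcome either way.
€55767: above both → same outcome either way.
€56742: above both → same outcome either way.
€58869: above both → same outcome either way.
€58526: above both → same outcome either way.
€16014: inside the interval → strictly worse (loss €39110).
€36783: inside the interval → strictly worse (loss €18341).
€8470: below both → same outcome either way.
Count: 2.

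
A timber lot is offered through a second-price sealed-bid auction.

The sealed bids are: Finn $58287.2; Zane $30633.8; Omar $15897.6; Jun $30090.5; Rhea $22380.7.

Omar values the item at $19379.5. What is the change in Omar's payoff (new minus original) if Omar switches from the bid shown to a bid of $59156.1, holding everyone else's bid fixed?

−$38907.7

The highest bid among the other bidders is $58287.2; Omar's bid doesn't change that.
Original bid $15897.6: Omar is not highest (top rival bid is $58287.2); payoff $0.
Alternative bid $59156.1: Omar is highest, pays the top rival bid $58287.2; payoff $19379.5 − $58287.2 = −$38907.7.
Change in payoff = −$38907.7 − ($0) = −$38907.7.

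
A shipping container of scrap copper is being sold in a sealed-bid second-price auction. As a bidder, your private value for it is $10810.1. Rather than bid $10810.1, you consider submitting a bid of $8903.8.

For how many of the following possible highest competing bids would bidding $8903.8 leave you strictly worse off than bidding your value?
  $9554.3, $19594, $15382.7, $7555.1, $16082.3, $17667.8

The deviation hurts exactly when the highest competing bid lies strictly between $8903.8 and $10810.1 — underbidding then forfeits a profitable win.
$9554.3: inside the interval → strictly worse (loss $1255.8).
$19594: above both → same outcome either way.
$15382.7: above both → same outcome either way.
$7555.1: below both → same outcome either way.
$16082.3: above both → same outcome either way.
$17667.8: above both → same outcome either way.
Count: 1.

1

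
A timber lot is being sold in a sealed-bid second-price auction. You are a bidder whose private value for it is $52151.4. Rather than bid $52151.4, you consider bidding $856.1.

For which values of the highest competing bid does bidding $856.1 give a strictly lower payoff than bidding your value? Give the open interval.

($856.1, $52151.4)

If the competing bid is below $856.1, both bids win at the same price — no difference.
If it is above $52151.4, both bids lose — no difference.
If it lies strictly between $856.1 and $52151.4, bidding your value wins at a price below your value (positive payoff) while bidding $856.1 loses (payoff 0).
So the deviation strictly hurts on the open interval ($856.1, $52151.4).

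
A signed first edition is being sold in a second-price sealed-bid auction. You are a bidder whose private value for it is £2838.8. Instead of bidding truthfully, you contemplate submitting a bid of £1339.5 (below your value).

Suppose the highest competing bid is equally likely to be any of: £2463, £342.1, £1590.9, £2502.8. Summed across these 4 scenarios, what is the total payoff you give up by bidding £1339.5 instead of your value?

The deviation costs you only when the competing bid falls strictly between £1339.5 and £2838.8; elsewhere both bids give the same outcome.
£2463: truthful payoff £375.8, deviation payoff £0 → loss £375.8.
£342.1: outcomes coincide → loss £0.
£1590.9: truthful payoff £1247.9, deviation payoff £0 → loss £1247.9.
£2502.8: truthful payoff £336, deviation payoff £0 → loss £336.
Total loss = £375.8 + £1247.9 + £336 = £1959.7.

£1959.7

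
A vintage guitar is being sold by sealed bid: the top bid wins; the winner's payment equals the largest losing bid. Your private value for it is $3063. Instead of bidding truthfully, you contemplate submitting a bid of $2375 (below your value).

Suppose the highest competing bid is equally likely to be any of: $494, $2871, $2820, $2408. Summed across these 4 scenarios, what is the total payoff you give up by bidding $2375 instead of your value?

$1090

The deviation costs you only when the competing bid falls strictly between $2375 and $3063; elsewhere both bids give the same outcome.
$494: outcomes coincide → loss $0.
$2871: truthful payoff $192, deviation payoff $0 → loss $192.
$2820: truthful payoff $243, deviation payoff $0 → loss $243.
$2408: truthful payoff $655, deviation payoff $0 → loss $655.
Total loss = $192 + $243 + $655 = $1090.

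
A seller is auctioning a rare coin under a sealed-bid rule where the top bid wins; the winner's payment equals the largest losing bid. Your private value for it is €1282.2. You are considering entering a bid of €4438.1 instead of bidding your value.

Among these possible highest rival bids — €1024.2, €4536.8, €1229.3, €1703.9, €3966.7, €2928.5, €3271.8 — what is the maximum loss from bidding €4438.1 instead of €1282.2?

€2684.5

€1024.2: same outcome either way → loss €0.
€4536.8: same outcome either way → loss €0.
€1229.3: same outcome either way → loss €0.
€1703.9: truthful gives €0, deviation gives −€421.7 → loss €421.7.
€3966.7: truthful gives €0, deviation gives −€2684.5 → loss €2684.5.
€2928.5: truthful gives €0, deviation gives −€1646.3 → loss €1646.3.
€3271.8: truthful gives €0, deviation gives −€1989.6 → loss €1989.6.
Maximum loss: €2684.5.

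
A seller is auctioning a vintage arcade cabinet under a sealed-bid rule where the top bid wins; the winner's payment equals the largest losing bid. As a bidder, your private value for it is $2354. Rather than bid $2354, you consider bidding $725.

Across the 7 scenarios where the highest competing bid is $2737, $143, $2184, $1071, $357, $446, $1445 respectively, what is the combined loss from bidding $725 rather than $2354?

The deviation costs you only when the competing bid falls strictly between $725 and $2354; elsewhere both bids give the same outcome.
$2737: outcomes coincide → loss $0.
$143: outcomes coincide → loss $0.
$2184: truthful payoff $170, deviation payoff $0 → loss $170.
$1071: truthful payoff $1283, deviation payoff $0 → loss $1283.
$357: outcomes coincide → loss $0.
$446: outcomes coincide → loss $0.
$1445: truthful payoff $909, deviation payoff $0 → loss $909.
Total loss = $170 + $1283 + $909 = $2362.

$2362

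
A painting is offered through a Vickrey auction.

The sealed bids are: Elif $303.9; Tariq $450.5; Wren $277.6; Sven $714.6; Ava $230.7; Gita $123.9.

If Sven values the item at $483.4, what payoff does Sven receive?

Highest bid: Sven at $714.6, so Sven wins.
Second-highest bid: Tariq at $450.5 — that is the price the winner pays.
Sven's payoff = value − price = $483.4 − $450.5 = $32.9.

$32.9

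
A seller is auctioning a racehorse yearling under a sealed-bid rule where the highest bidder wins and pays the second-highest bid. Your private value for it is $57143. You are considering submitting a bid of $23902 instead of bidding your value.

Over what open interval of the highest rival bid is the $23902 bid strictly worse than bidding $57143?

($23902, $57143)

If the competing bid is below $23902, both bids win at the same price — no difference.
If it is above $57143, both bids lose — no difference.
If it lies strictly between $23902 and $57143, bidding your value wins at a price below your value (positive payoff) while bidding $23902 loses (payoff 0).
So the deviation strictly hurts on the open interval ($23902, $57143).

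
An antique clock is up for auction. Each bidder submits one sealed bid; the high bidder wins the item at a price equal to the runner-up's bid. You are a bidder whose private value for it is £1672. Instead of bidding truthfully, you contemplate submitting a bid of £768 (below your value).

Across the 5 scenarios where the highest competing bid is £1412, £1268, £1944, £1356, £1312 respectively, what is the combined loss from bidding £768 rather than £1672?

£1340

The deviation costs you only when the competing bid falls strictly between £768 and £1672; elsewhere both bids give the same outcome.
£1412: truthful payoff £260, deviation payoff £0 → loss £260.
£1268: truthful payoff £404, deviation payoff £0 → loss £404.
£1944: outcomes coincide → loss £0.
£1356: truthful payoff £316, deviation payoff £0 → loss £316.
£1312: truthful payoff £360, deviation payoff £0 → loss £360.
Total loss = £260 + £404 + £316 + £360 = £1340.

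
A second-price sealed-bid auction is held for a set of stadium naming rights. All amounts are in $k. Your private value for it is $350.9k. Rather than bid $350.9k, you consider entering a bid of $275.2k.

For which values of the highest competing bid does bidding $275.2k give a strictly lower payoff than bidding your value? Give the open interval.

($275.2k, $350.9k)

If the competing bid is below $275.2k, both bids win at the same price — no difference.
If it is above $350.9k, both bids lose — no difference.
If it lies strictly between $275.2k and $350.9k, bidding your value wins at a price below your value (positive payoff) while bidding $275.2k loses (payoff 0).
So the deviation strictly hurts on the open interval ($275.2k, $350.9k).
Truthful bidding weakly dominates here: raising your bid can only win items priced above your value, and lowering it can only forfeit items priced below.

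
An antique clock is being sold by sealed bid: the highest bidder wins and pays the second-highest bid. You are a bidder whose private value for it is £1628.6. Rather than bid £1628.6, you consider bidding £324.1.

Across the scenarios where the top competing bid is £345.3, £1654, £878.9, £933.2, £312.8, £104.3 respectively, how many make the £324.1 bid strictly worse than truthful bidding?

3

The deviation hurts exactly when the highest competing bid lies strictly between £324.1 and £1628.6 — underbidding then forfeits a profitable win.
£345.3: inside the interval → strictly worse (loss £1283.3).
£1654: above both → same outcome either way.
£878.9: inside the interval → strictly worse (loss £749.7).
£933.2: inside the interval → strictly worse (loss £695.4).
£312.8: below both → same outcome either way.
£104.3: below both → same outcome either way.
Count: 3.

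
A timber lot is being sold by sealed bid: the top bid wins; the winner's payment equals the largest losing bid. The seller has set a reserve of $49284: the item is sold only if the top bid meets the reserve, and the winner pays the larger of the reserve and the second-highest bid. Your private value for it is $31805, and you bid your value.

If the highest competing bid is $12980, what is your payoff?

Your bid $31805 is the highest bid but falls below the reserve $49284, so the item goes unsold. Payoff $0.

$0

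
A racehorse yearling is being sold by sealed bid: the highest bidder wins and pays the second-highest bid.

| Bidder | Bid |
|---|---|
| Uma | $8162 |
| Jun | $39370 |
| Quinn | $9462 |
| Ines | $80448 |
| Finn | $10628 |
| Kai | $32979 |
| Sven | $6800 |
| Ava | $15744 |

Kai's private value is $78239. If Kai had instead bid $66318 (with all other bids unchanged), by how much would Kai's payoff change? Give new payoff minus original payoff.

The highest bid among the other bidders is $80448; Kai's bid doesn't change that.
Original bid $32979: Kai is not highest (top rival bid is $80448); payoff $0.
Alternative bid $66318: Kai is not highest (top rival bid is $80448); payoff $0.
Change in payoff = $0 − ($0) = $0.

$0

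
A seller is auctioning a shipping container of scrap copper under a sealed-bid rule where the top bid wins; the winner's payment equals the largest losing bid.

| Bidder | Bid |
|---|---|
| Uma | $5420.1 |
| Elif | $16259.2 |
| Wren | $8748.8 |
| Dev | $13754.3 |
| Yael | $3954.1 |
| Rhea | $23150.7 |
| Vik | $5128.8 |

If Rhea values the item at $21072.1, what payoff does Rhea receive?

Highest bid: Rhea at $23150.7, so Rhea wins.
Second-highest bid: Elif at $16259.2 — that is the price the winner pays.
Rhea's payoff = value − price = $21072.1 − $16259.2 = $4812.9.

$4812.9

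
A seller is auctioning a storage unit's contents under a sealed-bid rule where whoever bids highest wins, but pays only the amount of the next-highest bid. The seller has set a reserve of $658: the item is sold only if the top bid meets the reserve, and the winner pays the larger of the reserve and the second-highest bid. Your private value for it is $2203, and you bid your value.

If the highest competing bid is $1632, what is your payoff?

$571

Your bid $2203 is the highest and exceeds the reserve.
Price = max(second-highest bid, reserve) = max($1632, $658) = $1632.
Payoff = $2203 − $1632 = $571.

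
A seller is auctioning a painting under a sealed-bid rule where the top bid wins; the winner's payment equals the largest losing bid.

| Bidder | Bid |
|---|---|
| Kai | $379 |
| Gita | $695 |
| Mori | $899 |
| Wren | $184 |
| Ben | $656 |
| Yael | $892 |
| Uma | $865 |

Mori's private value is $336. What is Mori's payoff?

Highest bid: Mori at $899, so Mori wins.
Second-highest bid: Yael at $892 — that is the price the winner pays.
Mori's payoff = value − price = $336 − $892 = −$556.

−$556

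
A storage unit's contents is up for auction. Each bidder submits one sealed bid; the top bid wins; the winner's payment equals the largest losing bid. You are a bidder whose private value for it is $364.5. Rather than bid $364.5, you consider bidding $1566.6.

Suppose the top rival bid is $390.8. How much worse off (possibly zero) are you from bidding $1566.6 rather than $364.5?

Bidding your value $364.5: you lose (since $364.5 < $390.8). Payoff $0.
Bidding $1566.6: you win and pay $390.8. Payoff $364.5 − $390.8 = −$26.3.
The competing bid $390.8 lies between your value and your inflated bid, so overbidding wins an item priced above your value.
Loss from deviating = $0 − (−$26.3) = $26.3.
Because the price is fixed by the runner-up's bid, deviating from your value can only change a good outcome into a bad one — never the reverse.

$26.3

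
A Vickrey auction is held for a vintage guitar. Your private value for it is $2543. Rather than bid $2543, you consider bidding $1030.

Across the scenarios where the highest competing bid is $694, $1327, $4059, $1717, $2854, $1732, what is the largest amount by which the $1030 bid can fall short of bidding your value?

$694: same outcome either way → loss $0.
$1327: truthful gives $1216, deviation gives $0 → loss $1216.
$4059: same outcome either way → loss $0.
$1717: truthful gives $826, deviation gives $0 → loss $826.
$2854: same outcome either way → loss $0.
$1732: truthful gives $811, deviation gives $0 → loss $811.
Maximum loss: $1216.

$1216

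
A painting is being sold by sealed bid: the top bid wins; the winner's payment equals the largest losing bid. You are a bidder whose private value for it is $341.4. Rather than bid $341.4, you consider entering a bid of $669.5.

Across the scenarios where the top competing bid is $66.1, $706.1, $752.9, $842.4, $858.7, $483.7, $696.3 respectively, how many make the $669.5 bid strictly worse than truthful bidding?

1

The deviation hurts exactly when the highest competing bid lies strictly between $341.4 and $669.5 — overbidding then wins at a price above your value.
$66.1: below both → same outcome either way.
$706.1: above both → same outcome either way.
$752.9: above both → same outcome either way.
$842.4: above both → same outcome either way.
$858.7: above both → same outcome either way.
$483.7: inside the interval → strictly worse (loss $142.3).
$696.3: above both → same outcome either way.
Count: 1.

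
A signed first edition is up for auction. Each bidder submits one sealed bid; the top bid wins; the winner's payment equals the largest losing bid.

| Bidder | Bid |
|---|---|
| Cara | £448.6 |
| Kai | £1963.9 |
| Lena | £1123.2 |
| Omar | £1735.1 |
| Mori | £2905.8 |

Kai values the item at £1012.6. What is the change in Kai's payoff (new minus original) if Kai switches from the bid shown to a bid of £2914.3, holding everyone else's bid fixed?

The highest bid among the other bidders is £2905.8; Kai's bid doesn't change that.
Original bid £1963.9: Kai is not highest (top rival bid is £2905.8); payoff £0.
Alternative bid £2914.3: Kai is highest, pays the top rival bid £2905.8; payoff £1012.6 − £2905.8 = −£1893.2.
Change in payoff = −£1893.2 − (£0) = −£1893.2.

−£1893.2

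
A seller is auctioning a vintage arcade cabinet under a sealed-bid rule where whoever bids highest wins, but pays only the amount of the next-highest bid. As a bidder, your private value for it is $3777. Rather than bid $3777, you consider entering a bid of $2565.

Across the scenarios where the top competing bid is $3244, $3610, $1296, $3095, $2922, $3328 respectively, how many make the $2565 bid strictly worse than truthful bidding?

5

The deviation hurts exactly when the highest competing bid lies strictly between $2565 and $3777 — underbidding then forfeits a profitable win.
$3244: inside the interval → strictly worse (loss $533).
$3610: inside the interval → strictly worse (loss $167).
$1296: below both → same outcome either way.
$3095: inside the interval → strictly worse (loss $682).
$2922: inside the interval → strictly worse (loss $855).
$3328: inside the interval → strictly worse (loss $449).
Count: 5.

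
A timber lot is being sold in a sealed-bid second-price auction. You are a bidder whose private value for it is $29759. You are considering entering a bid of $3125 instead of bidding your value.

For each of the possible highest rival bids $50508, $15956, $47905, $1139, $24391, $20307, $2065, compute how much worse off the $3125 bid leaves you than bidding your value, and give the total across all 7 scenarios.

$28623

The deviation costs you only when the competing bid falls strictly between $3125 and $29759; elsewhere both bids give the same outcome.
$50508: outcomes coincide → loss $0.
$15956: truthful payoff $13803, deviation payoff $0 → loss $13803.
$47905: outcomes coincide → loss $0.
$1139: outcomes coincide → loss $0.
$24391: truthful payoff $5368, deviation payoff $0 → loss $5368.
$20307: truthful payoff $9452, deviation payoff $0 → loss $9452.
$2065: outcomes coincide → loss $0.
Total loss = $13803 + $5368 + $9452 = $28623.
In a second-price auction your bid sets only whether you win, not what you pay, so bidding your true value is weakly dominant.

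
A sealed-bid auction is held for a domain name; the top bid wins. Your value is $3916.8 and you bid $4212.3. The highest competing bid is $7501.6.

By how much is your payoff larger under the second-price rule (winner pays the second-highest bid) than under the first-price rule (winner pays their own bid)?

$0

Your bid $4212.3 is below $7501.6, so you lose under either rule.
Payoff is $0 in both cases; difference = $0.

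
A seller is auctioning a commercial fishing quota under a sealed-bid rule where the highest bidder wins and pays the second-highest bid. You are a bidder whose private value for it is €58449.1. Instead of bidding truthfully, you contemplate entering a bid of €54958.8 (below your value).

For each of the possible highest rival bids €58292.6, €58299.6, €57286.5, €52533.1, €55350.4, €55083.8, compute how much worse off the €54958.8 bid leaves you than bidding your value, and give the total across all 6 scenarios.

€7932.6

The deviation costs you only when the competing bid falls strictly between €54958.8 and €58449.1; elsewhere both bids give the same outcome.
€58292.6: truthful payoff €156.5, deviation payoff €0 → loss €156.5.
€58299.6: truthful payoff €149.5, deviation payoff €0 → loss €149.5.
€57286.5: truthful payoff €1162.6, deviation payoff €0 → loss €1162.6.
€52533.1: outcomes coincide → loss €0.
€55350.4: truthful payoff €3098.7, deviation payoff €0 → loss €3098.7.
€55083.8: truthful payoff €3365.3, deviation payoff €0 → loss €3365.3.
Total loss = €156.5 + €149.5 + €1162.6 + €3098.7 + €3365.3 = €7932.6.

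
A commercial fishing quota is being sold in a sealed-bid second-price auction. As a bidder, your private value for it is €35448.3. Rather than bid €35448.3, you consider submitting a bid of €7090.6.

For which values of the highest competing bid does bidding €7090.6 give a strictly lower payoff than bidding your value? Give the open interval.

(€7090.6, €35448.3)

If the competing bid is below €7090.6, both bids win at the same price — no difference.
If it is above €35448.3, both bids lose — no difference.
If it lies strictly between €7090.6 and €35448.3, bidding your value wins at a price below your value (positive payoff) while bidding €7090.6 loses (payoff 0).
So the deviation strictly hurts on the open interval (€7090.6, €35448.3).
Truthful bidding weakly dominates here: raising your bid can only win items priced above your value, and lowering it can only forfeit items priced below.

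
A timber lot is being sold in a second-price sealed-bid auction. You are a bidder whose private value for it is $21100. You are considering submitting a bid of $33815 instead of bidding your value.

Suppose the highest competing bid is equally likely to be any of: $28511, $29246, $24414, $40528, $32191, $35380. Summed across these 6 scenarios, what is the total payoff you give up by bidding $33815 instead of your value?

$29962

The deviation costs you only when the competing bid falls strictly between $21100 and $33815; elsewhere both bids give the same outcome.
$28511: truthful payoff $0, deviation payoff −$7411 → loss $7411.
$29246: truthful payoff $0, deviation payoff −$8146 → loss $8146.
$24414: truthful payoff $0, deviation payoff −$3314 → loss $3314.
$40528: outcomes coincide → loss $0.
$32191: truthful payoff $0, deviation payoff −$11091 → loss $11091.
$35380: outcomes coincide → loss $0.
Total loss = $7411 + $8146 + $3314 + $11091 = $29962.
In a second-price auction your bid sets only whether you win, not what you pay, so bidding your true value is weakly dominant.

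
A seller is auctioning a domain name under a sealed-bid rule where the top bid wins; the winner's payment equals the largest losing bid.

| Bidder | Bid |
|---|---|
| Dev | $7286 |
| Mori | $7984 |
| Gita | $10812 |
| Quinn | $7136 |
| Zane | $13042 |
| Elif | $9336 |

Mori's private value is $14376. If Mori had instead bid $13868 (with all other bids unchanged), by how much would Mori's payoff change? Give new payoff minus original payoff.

$1334

The highest bid among the other bidders is $13042; Mori's bid doesn't change that.
Original bid $7984: Mori is not highest (top rival bid is $13042); payoff $0.
Alternative bid $13868: Mori is highest, pays the top rival bid $13042; payoff $14376 − $13042 = $1334.
Change in payoff = $1334 − ($0) = $1334.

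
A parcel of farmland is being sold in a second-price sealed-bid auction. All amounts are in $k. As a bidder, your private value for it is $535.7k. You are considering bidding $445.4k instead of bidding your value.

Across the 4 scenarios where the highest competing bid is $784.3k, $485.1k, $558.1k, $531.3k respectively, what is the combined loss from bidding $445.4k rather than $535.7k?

$55k

The deviation costs you only when the competing bid falls strictly between $445.4k and $535.7k; elsewhere both bids give the same outcome.
$784.3k: outcomes coincide → loss $0k.
$485.1k: truthful payoff $50.6k, deviation payoff $0k → loss $50.6k.
$558.1k: outcomes coincide → loss $0k.
$531.3k: truthful payoff $4.4k, deviation payoff $0k → loss $4.4k.
Total loss = $50.6k + $4.4k = $55k.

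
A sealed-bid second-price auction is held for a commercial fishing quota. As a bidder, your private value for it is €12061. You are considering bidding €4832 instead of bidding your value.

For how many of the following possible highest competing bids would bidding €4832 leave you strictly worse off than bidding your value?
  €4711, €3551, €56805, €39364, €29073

The deviation hurts exactly when the highest competing bid lies strictly between €4832 and €12061 — underbidding then forfeits a profitable win.
€4711: below both → same outcome either way.
€3551: below both → same outcome either way.
€56805: above both → same outcome either way.
€39364: above both → same outcome either way.
€29073: above both → same outcome either way.
Count: 0.

0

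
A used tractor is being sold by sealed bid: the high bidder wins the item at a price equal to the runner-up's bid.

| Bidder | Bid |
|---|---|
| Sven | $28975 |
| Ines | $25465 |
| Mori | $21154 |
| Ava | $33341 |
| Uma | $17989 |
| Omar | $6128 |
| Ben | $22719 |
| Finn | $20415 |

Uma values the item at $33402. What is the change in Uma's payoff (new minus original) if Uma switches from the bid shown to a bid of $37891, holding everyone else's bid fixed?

The highest bid among the other bidders is $33341; Uma's bid doesn't change that.
Original bid $17989: Uma is not highest (top rival bid is $33341); payoff $0.
Alternative bid $37891: Uma is highest, pays the top rival bid $33341; payoff $33402 − $33341 = $61.
Change in payoff = $61 − ($0) = $61.

$61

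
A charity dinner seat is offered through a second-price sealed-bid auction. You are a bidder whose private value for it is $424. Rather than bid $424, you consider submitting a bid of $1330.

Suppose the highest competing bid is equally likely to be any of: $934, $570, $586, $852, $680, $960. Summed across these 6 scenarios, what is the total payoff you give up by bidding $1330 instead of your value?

The deviation costs you only when the competing bid falls strictly between $424 and $1330; elsewhere both bids give the same outcome.
$934: truthful payoff $0, deviation payoff −$510 → loss $510.
$570: truthful payoff $0, deviation payoff −$146 → loss $146.
$586: truthful payoff $0, deviation payoff −$162 → loss $162.
$852: truthful payoff $0, deviation payoff −$428 → loss $428.
$680: truthful payoff $0, deviation payoff −$256 → loss $256.
$960: truthful payoff $0, deviation payoff −$536 → loss $536.
Total loss = $510 + $146 + $162 + $428 + $256 + $536 = $2038.

$2038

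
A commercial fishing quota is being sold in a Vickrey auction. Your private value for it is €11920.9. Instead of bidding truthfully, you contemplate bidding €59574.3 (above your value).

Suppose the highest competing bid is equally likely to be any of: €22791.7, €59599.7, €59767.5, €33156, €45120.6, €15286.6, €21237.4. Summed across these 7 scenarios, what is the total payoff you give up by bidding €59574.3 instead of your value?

The deviation costs you only when the competing bid falls strictly between €11920.9 and €59574.3; elsewhere both bids give the same outcome.
€22791.7: truthful payoff €0, deviation payoff −€10870.8 → loss €10870.8.
€59599.7: outcomes coincide → loss €0.
€59767.5: outcomes coincide → loss €0.
€33156: truthful payoff €0, deviation payoff −€21235.1 → loss €21235.1.
€45120.6: truthful payoff €0, deviation payoff −€33199.7 → loss €33199.7.
€15286.6: truthful payoff €0, deviation payoff −€3365.7 → loss €3365.7.
€21237.4: truthful payoff €0, deviation payoff −€9316.5 → loss €9316.5.
Total loss = €10870.8 + €21235.1 + €33199.7 + €3365.7 + €9316.5 = €77987.8.

€77987.8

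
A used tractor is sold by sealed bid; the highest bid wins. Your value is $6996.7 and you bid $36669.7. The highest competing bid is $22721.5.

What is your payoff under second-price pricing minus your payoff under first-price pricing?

$13948.2

You have the highest bid, so you win under either rule.
Second-price: pay $22721.5 → payoff −$15724.8.
First-price: pay your own bid $36669.7 → payoff −$29673.
Difference = −$15724.8 − (−$29673) = $13948.2.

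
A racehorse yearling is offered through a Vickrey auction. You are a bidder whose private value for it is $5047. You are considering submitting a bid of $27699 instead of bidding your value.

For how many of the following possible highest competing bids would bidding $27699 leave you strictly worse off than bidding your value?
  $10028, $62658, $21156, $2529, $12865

The deviation hurts exactly when the highest competing bid lies strictly between $5047 and $27699 — overbidding then wins at a price above your value.
$10028: inside the interval → strictly worse (loss $4981).
$62658: above both → same outcome either way.
$21156: inside the interval → strictly worse (loss $16109).
$2529: below both → same outcome either way.
$12865: inside the interval → strictly worse (loss $7818).
Count: 3.

3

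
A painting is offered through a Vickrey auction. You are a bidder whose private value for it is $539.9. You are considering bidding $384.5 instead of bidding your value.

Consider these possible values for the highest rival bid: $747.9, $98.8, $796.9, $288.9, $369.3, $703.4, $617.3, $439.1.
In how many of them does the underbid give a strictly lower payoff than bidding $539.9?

1

The deviation hurts exactly when the highest competing bid lies strictly between $384.5 and $539.9 — underbidding then forfeits a profitable win.
$747.9: above both → same outcome either way.
$98.8: below both → same outcome either way.
$796.9: above both → same outcome either way.
$288.9: below both → same outcome either way.
$369.3: below both → same outcome either way.
$703.4: above both → same outcome either way.
$617.3: above both → same outcome either way.
$439.1: inside the interval → strictly worse (loss $100.8).
Count: 1.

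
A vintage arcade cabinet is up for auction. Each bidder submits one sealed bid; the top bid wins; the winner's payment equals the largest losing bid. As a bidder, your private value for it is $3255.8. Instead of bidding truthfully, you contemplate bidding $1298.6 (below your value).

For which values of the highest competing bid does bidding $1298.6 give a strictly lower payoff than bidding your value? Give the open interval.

($1298.6, $3255.8)

If the competing bid is below $1298.6, both bids win at the same price — no difference.
If it is above $3255.8, both bids lose — no difference.
If it lies strictly between $1298.6 and $3255.8, bidding your value wins at a price below your value (positive payoff) while bidding $1298.6 loses (payoff 0).
So the deviation strictly hurts on the open interval ($1298.6, $3255.8).
Because the price is fixed by the runner-up's bid, deviating from your value can only change a good outcome into a bad one — never the reverse.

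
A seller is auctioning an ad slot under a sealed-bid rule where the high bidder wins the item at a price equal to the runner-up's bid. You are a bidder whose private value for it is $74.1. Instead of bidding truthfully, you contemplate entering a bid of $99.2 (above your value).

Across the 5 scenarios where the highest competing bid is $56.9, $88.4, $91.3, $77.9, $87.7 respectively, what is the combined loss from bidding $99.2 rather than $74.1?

$48.9

The deviation costs you only when the competing bid falls strictly between $74.1 and $99.2; elsewhere both bids give the same outcome.
$56.9: outcomes coincide → loss $0.
$88.4: truthful payoff $0, deviation payoff −$14.3 → loss $14.3.
$91.3: truthful payoff $0, deviation payoff −$17.2 → loss $17.2.
$77.9: truthful payoff $0, deviation payoff −$3.8 → loss $3.8.
$87.7: truthful payoff $0, deviation payoff −$13.6 → loss $13.6.
Total loss = $14.3 + $17.2 + $3.8 + $13.6 = $48.9.
Truthful bidding weakly dominates here: raising your bid can only win items priced above your value, and lowering it can only forfeit items priced below.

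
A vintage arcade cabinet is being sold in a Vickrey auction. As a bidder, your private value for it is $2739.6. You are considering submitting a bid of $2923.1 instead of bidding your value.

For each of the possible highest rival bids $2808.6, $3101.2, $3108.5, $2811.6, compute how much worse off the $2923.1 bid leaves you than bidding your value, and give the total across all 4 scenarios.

$141

The deviation costs you only when the competing bid falls strictly between $2739.6 and $2923.1; elsewhere both bids give the same outcome.
$2808.6: truthful payoff $0, deviation payoff −$69 → loss $69.
$3101.2: outcomes coincide → loss $0.
$3108.5: outcomes coincide → loss $0.
$2811.6: truthful payoff $0, deviation payoff −$72 → loss $72.
Total loss = $69 + $72 = $141.
In a second-price auction your bid sets only whether you win, not what you pay, so bidding your true value is weakly dominant.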